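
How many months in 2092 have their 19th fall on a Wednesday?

2

Check the 19th of each month of 2092: Jan 19: Sat, Feb 19: Tue, Mar 19: Wed, Apr 19: Sat, May 19: Mon, Jun 19: Thu, Jul 19: Sat, Aug 19: Tue, Sep 19: Fri, Oct 19: Sun, Nov 19: Wed, Dec 19: Fri.
Wednesday occurs in March, November — 2 months.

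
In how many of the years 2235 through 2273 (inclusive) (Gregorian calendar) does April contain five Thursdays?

11

April has 30 days; it has five Thursdays when Thursday falls among the first (month-length − 28) days — i.e. when April 1 is one of Thursday/Wednesday.
April 1 by year: 2235:Wed✓ 2236:Fri 2237:Sat 2238:Sun 2239:Mon 2240:Wed✓ 2241:Thu✓ 2242:Fri 2243:Sat 2244:Mon 2245:Tue 2246:Wed✓ 2247:Thu✓ 2248:Sat 2249:Sun …(9 more)… 2259:Fri 2260:Sun 2261:Mon 2262:Tue 2263:Wed✓ 2264:Fri 2265:Sat 2266:Sun 2267:Mon 2268:Wed✓ 2269:Thu✓ 2270:Fri 2271:Sat 2272:Mon 2273:Tue
Years with five Thursdays: 2235, 2240, 2241, 2246, 2247, 2252, 2257, 2258, 2263, 2268, 2269 → 11.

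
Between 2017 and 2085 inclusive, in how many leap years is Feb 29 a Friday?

Leap years in 2017–2085: 17 of them.
Feb 29 weekday advances by 5 (mod 7) from one leap year to the next four years later (or differs when a century non-leap intervenes).
Leap-day weekdays: 2020:Sat 2024:Thu 2028:Tue 2032:Sun 2036:Fri✓ 2040:Wed 2044:Mon 2048:Sat 2052:Thu 2056:Tue 2060:Sun 2064:Fri✓ 2068:Wed 2072:Mon 2076:Sat 2080:Thu 2084:Tue
Friday: 2036, 2064 → 2.

2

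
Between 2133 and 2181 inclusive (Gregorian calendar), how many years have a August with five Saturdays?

August has 31 days; it has five Saturdays when Saturday falls among the first (month-length − 28) days — i.e. when August 1 is one of Saturday/Friday/Thursday.
August 1 by year: 2133:Sat✓ 2134:Sun 2135:Mon 2136:Wed 2137:Thu✓ 2138:Fri✓ 2139:Sat✓ 2140:Mon 2141:Tue 2142:Wed 2143:Thu✓ 2144:Sat✓ 2145:Sun 2146:Mon 2147:Tue …(19 more)… 2167:Sat✓ 2168:Mon 2169:Tue 2170:Wed 2171:Thu✓ 2172:Sat✓ 2173:Sun 2174:Mon 2175:Tue 2176:Thu✓ 2177:Fri✓ 2178:Sat✓ 2179:Sun 2180:Tue 2181:Wed
Years with five Saturdays: 2133, 2137, 2138, 2139, 2143, 2144, 2148, 2149, 2150, 2154, 2155, 2160, 2161, 2165, 2166, 2167, 2171, 2172, 2176, 2177, 2178 → 21.

21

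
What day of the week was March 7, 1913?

January 1, 1913 is a Wednesday.
March 7 is day 66 of the year, i.e. 65 days after Jan 1.
65 mod 7 = 2, so advance 2 weekdays from Wednesday: Friday.

Friday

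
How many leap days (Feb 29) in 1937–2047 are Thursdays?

Leap years in 1937–2047: 27 of them.
Feb 29 weekday advances by 5 (mod 7) from one leap year to the next four years later (or differs when a century non-leap intervenes).
Leap-day weekdays: 1940:Thu✓ 1944:Tue 1948:Sun 1952:Fri 1956:Wed 1960:Mon 1964:Sat 1968:Thu✓ 1972:Tue 1976:Sun 1980:Fri 1984:Wed 1988:Mon 1992:Sat 1996:Thu✓ 2000:Tue 2004:Sun 2008:Fri 2012:Wed 2016:Mon 2020:Sat 2024:Thu✓ 2028:Tue 2032:Sun 2036:Fri 2040:Wed 2044:Mon
Thursday: 1940, 1968, 1996, 2024 → 4.

4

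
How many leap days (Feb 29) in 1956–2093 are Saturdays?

Leap years in 1956–2093: 35 of them.
Feb 29 weekday advances by 5 (mod 7) from one leap year to the next four years later (or differs when a century non-leap intervenes).
Leap-day weekdays: 1956:Wed 1960:Mon 1964:Sat✓ 1968:Thu 1972:Tue 1976:Sun 1980:Fri 1984:Wed 1988:Mon 1992:Sat✓ 1996:Thu 2000:Tue 2004:Sun …(9 more)… 2044:Mon 2048:Sat✓ 2052:Thu 2056:Tue 2060:Sun 2064:Fri 2068:Wed 2072:Mon 2076:Sat✓ 2080:Thu 2084:Tue 2088:Sun 2092:Fri
Saturday: 1964, 1992, 2020, 2048, 2076 → 5.

5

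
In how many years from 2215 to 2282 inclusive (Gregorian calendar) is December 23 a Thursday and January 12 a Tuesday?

Check each year's weekday for December 23 and January 12:
  2215: Sat/Thu  2216: Mon/Fri  2217: Tue/Sun  2218: Wed/Mon  2219: Thu/Tue ✓  2220: Sat/Wed  2221: Sun/Fri  2222: Mon/Sat  2223: Tue/Sun  2224: Thu/Mon  2225: Fri/Wed  2226: Sat/Thu  2227: Sun/Fri  2228: Tue/Sat  …(40 more)…  2269: Thu/Tue ✓  2270: Fri/Wed  2271: Sat/Thu  2272: Mon/Fri  2273: Tue/Sun  2274: Wed/Mon  2275: Thu/Tue ✓  2276: Sat/Wed  2277: Sun/Fri  2278: Mon/Sat  2279: Tue/Sun  2280: Thu/Mon  2281: Fri/Wed  2282: Sat/Thu
Both conditions hold in: 2219, 2230, 2241, 2247, 2258, 2269, 2275 — 7.

7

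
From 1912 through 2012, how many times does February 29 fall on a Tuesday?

Leap years in 1912–2012: 26 of them.
Feb 29 weekday advances by 5 (mod 7) from one leap year to the next four years later (or differs when a century non-leap intervenes).
Leap-day weekdays: 1912:Thu 1916:Tue✓ 1920:Sun 1924:Fri 1928:Wed 1932:Mon 1936:Sat 1940:Thu 1944:Tue✓ 1948:Sun 1952:Fri 1956:Wed 1960:Mon 1964:Sat 1968:Thu 1972:Tue✓ 1976:Sun 1980:Fri 1984:Wed 1988:Mon 1992:Sat 1996:Thu 2000:Tue✓ 2004:Sun 2008:Fri 2012:Wed
Tuesday: 1916, 1944, 1972, 2000 → 4.

4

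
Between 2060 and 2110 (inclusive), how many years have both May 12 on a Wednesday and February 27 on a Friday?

2

Check each year's weekday for May 12 and February 27:
  2060: Wed/Fri ✓  2061: Thu/Sun  2062: Fri/Mon  2063: Sat/Tue  2064: Mon/Wed  2065: Tue/Fri  2066: Wed/Sat  2067: Thu/Sun  2068: Sat/Mon  2069: Sun/Wed  2070: Mon/Thu  2071: Tue/Fri  2072: Thu/Sat  2073: Fri/Mon  …(23 more)…  2097: Sun/Wed  2098: Mon/Thu  2099: Tue/Fri  2100: Wed/Sat  2101: Thu/Sun  2102: Fri/Mon  2103: Sat/Tue  2104: Mon/Wed  2105: Tue/Fri  2106: Wed/Sat  2107: Thu/Sun  2108: Sat/Mon  2109: Sun/Wed  2110: Mon/Thu
Both conditions hold in: 2060, 2088 — 2.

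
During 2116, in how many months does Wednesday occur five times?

5

A month of length L has five Wednesdays iff its first Wednesday is on day ≤ L−28 (so day 1–3 in a 31-day month, 1–2 in a 30-day month, day 1 in a leap February).
Checking each month of 2116: Jan starts Wed (31d) ✓; Feb starts Sat (29d); Mar starts Sun (31d); Apr starts Wed (30d) ✓; May starts Fri (31d); Jun starts Mon (30d); Jul starts Wed (31d) ✓; Aug starts Sat (31d); Sep starts Tue (30d) ✓; Oct starts Thu (31d); Nov starts Sun (30d); Dec starts Tue (31d) ✓.
Five-Wednesday months: January, April, July, September, December → 5.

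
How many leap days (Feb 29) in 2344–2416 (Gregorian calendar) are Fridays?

Leap years in 2344–2416: 19 of them.
Feb 29 weekday advances by 5 (mod 7) from one leap year to the next four years later (or differs when a century non-leap intervenes).
Leap-day weekdays: 2344:Tue 2348:Sun 2352:Fri✓ 2356:Wed 2360:Mon 2364:Sat 2368:Thu 2372:Tue 2376:Sun 2380:Fri✓ 2384:Wed 2388:Mon 2392:Sat 2396:Thu 2400:Tue 2404:Sun 2408:Fri✓ 2412:Wed 2416:Mon
Friday: 2352, 2380, 2408 → 3.

3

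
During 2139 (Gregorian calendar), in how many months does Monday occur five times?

4

A month of length L has five Mondays iff its first Monday is on day ≤ L−28 (so day 1–3 in a 31-day month, 1–2 in a 30-day month, day 1 in a leap February).
Checking each month of 2139: Jan starts Thu (31d); Feb starts Sun (28d); Mar starts Sun (31d) ✓; Apr starts Wed (30d); May starts Fri (31d); Jun starts Mon (30d) ✓; Jul starts Wed (31d); Aug starts Sat (31d) ✓; Sep starts Tue (30d); Oct starts Thu (31d); Nov starts Sun (30d) ✓; Dec starts Tue (31d).
Five-Monday months: March, June, August, November → 4.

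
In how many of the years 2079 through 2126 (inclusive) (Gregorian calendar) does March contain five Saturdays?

21

March has 31 days; it has five Saturdays when Saturday falls among the first (month-length − 28) days — i.e. when March 1 is one of Saturday/Friday/Thursday.
March 1 by year: 2079:Wed 2080:Fri✓ 2081:Sat✓ 2082:Sun 2083:Mon 2084:Wed 2085:Thu✓ 2086:Fri✓ 2087:Sat✓ 2088:Mon 2089:Tue 2090:Wed 2091:Thu✓ 2092:Sat✓ 2093:Sun …(18 more)… 2112:Tue 2113:Wed 2114:Thu✓ 2115:Fri✓ 2116:Sun 2117:Mon 2118:Tue 2119:Wed 2120:Fri✓ 2121:Sat✓ 2122:Sun 2123:Mon 2124:Wed 2125:Thu✓ 2126:Fri✓
Years with five Saturdays: 2080, 2081, 2085, 2086, 2087, 2091, 2092, 2096, 2097, 2098, 2103, 2104, 2108, 2109, 2110, 2114, 2115, 2120, 2121, 2125, 2126 → 21.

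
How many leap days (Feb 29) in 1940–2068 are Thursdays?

Leap years in 1940–2068: 33 of them.
Feb 29 weekday advances by 5 (mod 7) from one leap year to the next four years later (or differs when a century non-leap intervenes).
Leap-day weekdays: 1940:Thu✓ 1944:Tue 1948:Sun 1952:Fri 1956:Wed 1960:Mon 1964:Sat 1968:Thu✓ 1972:Tue 1976:Sun 1980:Fri 1984:Wed 1988:Mon …(7 more)… 2020:Sat 2024:Thu✓ 2028:Tue 2032:Sun 2036:Fri 2040:Wed 2044:Mon 2048:Sat 2052:Thu✓ 2056:Tue 2060:Sun 2064:Fri 2068:Wed
Thursday: 1940, 1968, 1996, 2024, 2052 → 5.

5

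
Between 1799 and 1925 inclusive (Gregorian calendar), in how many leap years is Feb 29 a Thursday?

Leap years in 1799–1925: 30 of them.
Feb 29 weekday advances by 5 (mod 7) from one leap year to the next four years later (or differs when a century non-leap intervenes).
Leap-day weekdays: 1804:Wed 1808:Mon 1812:Sat 1816:Thu✓ 1820:Tue 1824:Sun 1828:Fri 1832:Wed 1836:Mon 1840:Sat 1844:Thu✓ 1848:Tue 1852:Sun …(4 more)… 1872:Thu✓ 1876:Tue 1880:Sun 1884:Fri 1888:Wed 1892:Mon 1896:Sat 1904:Mon 1908:Sat 1912:Thu✓ 1916:Tue 1920:Sun 1924:Fri
Thursday: 1816, 1844, 1872, 1912 → 4.

4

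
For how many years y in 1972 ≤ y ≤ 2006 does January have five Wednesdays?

15

January has 31 days; it has five Wednesdays when Wednesday falls among the first (month-length − 28) days — i.e. when January 1 is one of Wednesday/Tuesday/Monday.
January 1 by year: 1972:Sat 1973:Mon✓ 1974:Tue✓ 1975:Wed✓ 1976:Thu 1977:Sat 1978:Sun 1979:Mon✓ 1980:Tue✓ 1981:Thu 1982:Fri 1983:Sat 1984:Sun 1985:Tue✓ 1986:Wed✓ …(5 more)… 1992:Wed✓ 1993:Fri 1994:Sat 1995:Sun 1996:Mon✓ 1997:Wed✓ 1998:Thu 1999:Fri 2000:Sat 2001:Mon✓ 2002:Tue✓ 2003:Wed✓ 2004:Thu 2005:Sat 2006:Sun
Years with five Wednesdays: 1973, 1974, 1975, 1979, 1980, 1985, 1986, 1990, 1991, 1992, 1996, 1997, 2001, 2002, 2003 → 15.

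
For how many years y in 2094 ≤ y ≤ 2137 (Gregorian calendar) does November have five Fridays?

13

November has 30 days; it has five Fridays when Friday falls among the first (month-length − 28) days — i.e. when November 1 is one of Friday/Thursday.
November 1 by year: 2094:Mon 2095:Tue 2096:Thu✓ 2097:Fri✓ 2098:Sat 2099:Sun 2100:Mon 2101:Tue 2102:Wed 2103:Thu✓ 2104:Sat 2105:Sun 2106:Mon 2107:Tue 2108:Thu✓ …(14 more)… 2123:Mon 2124:Wed 2125:Thu✓ 2126:Fri✓ 2127:Sat 2128:Mon 2129:Tue 2130:Wed 2131:Thu✓ 2132:Sat 2133:Sun 2134:Mon 2135:Tue 2136:Thu✓ 2137:Fri✓
Years with five Fridays: 2096, 2097, 2103, 2108, 2109, 2114, 2115, 2120, 2125, 2126, 2131, 2136, 2137 → 13.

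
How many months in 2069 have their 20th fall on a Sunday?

Check the 20th of each month of 2069: Jan 20: Sun, Feb 20: Wed, Mar 20: Wed, Apr 20: Sat, May 20: Mon, Jun 20: Thu, Jul 20: Sat, Aug 20: Tue, Sep 20: Fri, Oct 20: Sun, Nov 20: Wed, Dec 20: Fri.
Sunday occurs in January, October — 2 months.

2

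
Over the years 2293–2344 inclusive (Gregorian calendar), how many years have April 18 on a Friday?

Track April 18's weekday year by year (advancing +1, or +2 across a Feb 29):
  2293: Tue  2294: Wed (+1)  2295: Thu (+1)  2296: Sat (+2)  2297: Sun (+1)
  2298: Mon (+1)  2299: Tue (+1)  2300: Wed (+1)  2301: Thu (+1)  2302: Fri (+1) ✓
  2303: Sat (+1)  2304: Mon (+2)  2305: Tue (+1)  2306: Wed (+1)  … (24 more years) …
  2331: Sat (+1)  2332: Mon (+2)  2333: Tue (+1)  2334: Wed (+1)  2335: Thu (+1)
  2336: Sat (+2)  2337: Sun (+1)  2338: Mon (+1)  2339: Tue (+1)  2340: Thu (+2)
  2341: Fri (+1) ✓  2342: Sat (+1)  2343: Sun (+1)  2344: Tue (+2)
Friday years: 2302, 2313, 2319, 2324, 2330, 2341 — 6 in total.

6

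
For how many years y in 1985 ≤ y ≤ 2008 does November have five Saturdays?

November has 30 days; it has five Saturdays when Saturday falls among the first (month-length − 28) days — i.e. when November 1 is one of Saturday/Friday.
November 1 by year: 1985:Fri✓ 1986:Sat✓ 1987:Sun 1988:Tue 1989:Wed 1990:Thu 1991:Fri✓ 1992:Sun 1993:Mon 1994:Tue 1995:Wed 1996:Fri✓ 1997:Sat✓ 1998:Sun 1999:Mon 2000:Wed 2001:Thu 2002:Fri✓ 2003:Sat✓ 2004:Mon 2005:Tue 2006:Wed 2007:Thu 2008:Sat✓
Years with five Saturdays: 1985, 1986, 1991, 1996, 1997, 2002, 2003, 2008 → 8.

8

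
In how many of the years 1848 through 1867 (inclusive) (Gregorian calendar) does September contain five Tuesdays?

September has 30 days; it has five Tuesdays when Tuesday falls among the first (month-length − 28) days — i.e. when September 1 is one of Tuesday/Monday.
September 1 by year: 1848:Fri 1849:Sat 1850:Sun 1851:Mon✓ 1852:Wed 1853:Thu 1854:Fri 1855:Sat 1856:Mon✓ 1857:Tue✓ 1858:Wed 1859:Thu 1860:Sat 1861:Sun 1862:Mon✓ 1863:Tue✓ 1864:Thu 1865:Fri 1866:Sat 1867:Sun
Years with five Tuesdays: 1851, 1856, 1857, 1862, 1863 → 5.

5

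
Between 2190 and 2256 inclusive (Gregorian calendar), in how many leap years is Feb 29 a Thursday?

Leap years in 2190–2256: 16 of them.
Feb 29 weekday advances by 5 (mod 7) from one leap year to the next four years later (or differs when a century non-leap intervenes).
Leap-day weekdays: 2192:Wed 2196:Mon 2204:Wed 2208:Mon 2212:Sat 2216:Thu✓ 2220:Tue 2224:Sun 2228:Fri 2232:Wed 2236:Mon 2240:Sat 2244:Thu✓ 2248:Tue 2252:Sun 2256:Fri
Thursday: 2216, 2244 → 2.

2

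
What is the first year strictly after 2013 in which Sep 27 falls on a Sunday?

From one year to the next, a fixed date's weekday advances by 1, or by 2 when a Feb 29 lies between the two dates.
2013: September 27 is Friday.
2014: Saturday (+1)
2015: Sunday (+1)
Sep 27 falls on a Sunday in 2015.

2015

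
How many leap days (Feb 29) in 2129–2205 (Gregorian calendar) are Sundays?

2

Leap years in 2129–2205: 18 of them.
Feb 29 weekday advances by 5 (mod 7) from one leap year to the next four years later (or differs when a century non-leap intervenes).
Leap-day weekdays: 2132:Fri 2136:Wed 2140:Mon 2144:Sat 2148:Thu 2152:Tue 2156:Sun✓ 2160:Fri 2164:Wed 2168:Mon 2172:Sat 2176:Thu 2180:Tue 2184:Sun✓ 2188:Fri 2192:Wed 2196:Mon 2204:Wed
Sunday: 2156, 2184 → 2.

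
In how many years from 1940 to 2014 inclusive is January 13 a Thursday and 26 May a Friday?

3

Check each year's weekday for January 13 and 26 May:
  1940: Sat/Sun  1941: Mon/Mon  1942: Tue/Tue  1943: Wed/Wed  1944: Thu/Fri ✓  1945: Sat/Sat  1946: Sun/Sun  1947: Mon/Mon  1948: Tue/Wed  1949: Thu/Thu  1950: Fri/Fri  1951: Sat/Sat  1952: Sun/Mon  1953: Tue/Tue  …(47 more)…  2001: Sat/Sat  2002: Sun/Sun  2003: Mon/Mon  2004: Tue/Wed  2005: Thu/Thu  2006: Fri/Fri  2007: Sat/Sat  2008: Sun/Mon  2009: Tue/Tue  2010: Wed/Wed  2011: Thu/Thu  2012: Fri/Sat  2013: Sun/Sun  2014: Mon/Mon
Both conditions hold in: 1944, 1972, 2000 — 3.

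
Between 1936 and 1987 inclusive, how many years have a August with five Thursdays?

21

August has 31 days; it has five Thursdays when Thursday falls among the first (month-length − 28) days — i.e. when August 1 is one of Thursday/Wednesday/Tuesday.
August 1 by year: 1936:Sat 1937:Sun 1938:Mon 1939:Tue✓ 1940:Thu✓ 1941:Fri 1942:Sat 1943:Sun 1944:Tue✓ 1945:Wed✓ 1946:Thu✓ 1947:Fri 1948:Sun 1949:Mon 1950:Tue✓ …(22 more)… 1973:Wed✓ 1974:Thu✓ 1975:Fri 1976:Sun 1977:Mon 1978:Tue✓ 1979:Wed✓ 1980:Fri 1981:Sat 1982:Sun 1983:Mon 1984:Wed✓ 1985:Thu✓ 1986:Fri 1987:Sat
Years with five Thursdays: 1939, 1940, 1944, 1945, 1946, 1950, 1951, 1956, 1957, 1961, 1962, 1963, 1967, 1968, 1972, 1973, 1974, 1978, 1979, 1984, 1985 → 21.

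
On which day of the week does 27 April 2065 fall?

January 1, 2065 is a Thursday.
April 27 is day 117 of the year, i.e. 116 days after Jan 1.
116 mod 7 = 4, so advance 4 weekdays from Thursday: Monday.

Monday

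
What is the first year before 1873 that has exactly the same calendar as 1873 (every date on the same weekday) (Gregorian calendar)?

Two years share a calendar iff Jan 1 falls on the same weekday and both are leap or both are common. 1873: Jan 1 is Wednesday, common year.
1872: Jan 1 Monday, leap
1871: Jan 1 Sunday, common
1870: Jan 1 Saturday, common
1869: Jan 1 Friday, common
1868: Jan 1 Wednesday, leap
1867: Jan 1 Tuesday, common
1866: Jan 1 Monday, common
1865: Jan 1 Sunday, common
1864: Jan 1 Friday, leap
1863: Jan 1 Thursday, common
1862: Jan 1 Wednesday, common
1862 matches on both conditions.

1862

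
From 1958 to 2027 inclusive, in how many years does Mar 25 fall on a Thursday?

Track Mar 25's weekday year by year (advancing +1, or +2 across a Feb 29):
  1958: Tue  1959: Wed (+1)  1960: Fri (+2)  1961: Sat (+1)  1962: Sun (+1)
  1963: Mon (+1)  1964: Wed (+2)  1965: Thu (+1) ✓  1966: Fri (+1)  1967: Sat (+1)
  1968: Mon (+2)  1969: Tue (+1)  1970: Wed (+1)  1971: Thu (+1) ✓  … (42 more years) …
  2014: Tue (+1)  2015: Wed (+1)  2016: Fri (+2)  2017: Sat (+1)  2018: Sun (+1)
  2019: Mon (+1)  2020: Wed (+2)  2021: Thu (+1) ✓  2022: Fri (+1)  2023: Sat (+1)
  2024: Mon (+2)  2025: Tue (+1)  2026: Wed (+1)  2027: Thu (+1) ✓
Thursday years: 1965, 1971, 1976, 1982, 1993, 1999, 2004, 2010, 2021, 2027 — 10 in total.

10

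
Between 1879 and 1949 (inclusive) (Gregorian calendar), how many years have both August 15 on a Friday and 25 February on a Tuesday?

8

Check each year's weekday for August 15 and 25 February:
  1879: Fri/Tue ✓  1880: Sun/Wed  1881: Mon/Fri  1882: Tue/Sat  1883: Wed/Sun  1884: Fri/Mon  1885: Sat/Wed  1886: Sun/Thu  1887: Mon/Fri  1888: Wed/Sat  1889: Thu/Mon  1890: Fri/Tue ✓  1891: Sat/Wed  1892: Mon/Thu  …(43 more)…  1936: Sat/Tue  1937: Sun/Thu  1938: Mon/Fri  1939: Tue/Sat  1940: Thu/Sun  1941: Fri/Tue ✓  1942: Sat/Wed  1943: Sun/Thu  1944: Tue/Fri  1945: Wed/Sun  1946: Thu/Mon  1947: Fri/Tue ✓  1948: Sun/Wed  1949: Mon/Fri
Both conditions hold in: 1879, 1890, 1902, 1913, 1919, 1930, 1941, 1947 — 8.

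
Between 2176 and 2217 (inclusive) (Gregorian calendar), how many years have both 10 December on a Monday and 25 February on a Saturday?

2

Check each year's weekday for 10 December and 25 February:
  2176: Tue/Sun  2177: Wed/Tue  2178: Thu/Wed  2179: Fri/Thu  2180: Sun/Fri  2181: Mon/Sun  2182: Tue/Mon  2183: Wed/Tue  2184: Fri/Wed  2185: Sat/Fri  2186: Sun/Sat  2187: Mon/Sun  2188: Wed/Mon  2189: Thu/Wed  …(14 more)…  2204: Mon/Sat ✓  2205: Tue/Mon  2206: Wed/Tue  2207: Thu/Wed  2208: Sat/Thu  2209: Sun/Sat  2210: Mon/Sun  2211: Tue/Mon  2212: Thu/Tue  2213: Fri/Thu  2214: Sat/Fri  2215: Sun/Sat  2216: Tue/Sun  2217: Wed/Tue
Both conditions hold in: 2192, 2204 — 2.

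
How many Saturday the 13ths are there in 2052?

Check the 13th of each month of 2052: Jan 13: Sat, Feb 13: Tue, Mar 13: Wed, Apr 13: Sat, May 13: Mon, Jun 13: Thu, Jul 13: Sat, Aug 13: Tue, Sep 13: Fri, Oct 13: Sun, Nov 13: Wed, Dec 13: Fri.
Saturday occurs in January, April, July — 3 months.

3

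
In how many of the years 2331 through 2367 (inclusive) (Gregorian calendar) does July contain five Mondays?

July has 31 days; it has five Mondays when Monday falls among the first (month-length − 28) days — i.e. when July 1 is one of Monday/Sunday/Saturday.
July 1 by year: 2331:Wed 2332:Fri 2333:Sat✓ 2334:Sun✓ 2335:Mon✓ 2336:Wed 2337:Thu 2338:Fri 2339:Sat✓ 2340:Mon✓ 2341:Tue 2342:Wed 2343:Thu 2344:Sat✓ 2345:Sun✓ …(7 more)… 2353:Wed 2354:Thu 2355:Fri 2356:Sun✓ 2357:Mon✓ 2358:Tue 2359:Wed 2360:Fri 2361:Sat✓ 2362:Sun✓ 2363:Mon✓ 2364:Wed 2365:Thu 2366:Fri 2367:Sat✓
Years with five Mondays: 2333, 2334, 2335, 2339, 2340, 2344, 2345, 2346, 2350, 2351, 2356, 2357, 2361, 2362, 2363, 2367 → 16.

16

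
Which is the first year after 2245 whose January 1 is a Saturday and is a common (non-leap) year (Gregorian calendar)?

Jan 1 advances by 2 weekdays after a leap year and by 1 after a common year.
2245: Jan 1 is Wednesday.
2246: Thursday
2247: Friday
2248: Saturday (leap)
2249: Monday
2250: Tuesday
2251: Wednesday
2252: Thursday (leap)
2253: Saturday
2253 begins on a Saturday and is a common year.

2253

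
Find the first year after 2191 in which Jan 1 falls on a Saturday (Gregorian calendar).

Jan 1 advances by 2 weekdays after a leap year and by 1 after a common year.
2191: Jan 1 is Saturday.
2192: Sunday (leap)
2193: Tuesday
2194: Wednesday
2195: Thursday
2196: Friday (leap)
2197: Sunday
2198: Monday
2199: Tuesday
2200: Wednesday
2201: Thursday
2202: Friday
2203: Saturday
2203 begins on a Saturday

2203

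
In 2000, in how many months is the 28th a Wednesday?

Check the 28th of each month of 2000: Jan 28: Fri, Feb 28: Mon, Mar 28: Tue, Apr 28: Fri, May 28: Sun, Jun 28: Wed, Jul 28: Fri, Aug 28: Mon, Sep 28: Thu, Oct 28: Sat, Nov 28: Tue, Dec 28: Thu.
Wednesday occurs in June — 1 month.

1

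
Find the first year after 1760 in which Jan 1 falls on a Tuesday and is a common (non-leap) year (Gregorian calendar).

Jan 1 advances by 2 weekdays after a leap year and by 1 after a common year.
1760: Jan 1 is Tuesday (leap).
1761: Thursday
1762: Friday
1763: Saturday
1764: Sunday (leap)
1765: Tuesday
1765 begins on a Tuesday and is a common year.

1765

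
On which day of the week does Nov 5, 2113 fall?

Sunday

January 1, 2113 is a Sunday.
November 5 is day 309 of the year, i.e. 308 days after Jan 1.
308 mod 7 = 0, so advance 0 weekdays from Sunday: Sunday.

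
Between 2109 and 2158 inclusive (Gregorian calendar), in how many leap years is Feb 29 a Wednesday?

Leap years in 2109–2158: 12 of them.
Feb 29 weekday advances by 5 (mod 7) from one leap year to the next four years later (or differs when a century non-leap intervenes).
Leap-day weekdays: 2112:Mon 2116:Sat 2120:Thu 2124:Tue 2128:Sun 2132:Fri 2136:Wed✓ 2140:Mon 2144:Sat 2148:Thu 2152:Tue 2156:Sun
Wednesday: 2136 → 1.

1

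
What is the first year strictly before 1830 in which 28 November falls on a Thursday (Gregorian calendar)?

1822

From one year to the next, a fixed date's weekday advances by 1, or by 2 when a Feb 29 lies between the two dates.
1830: November 28 is Sunday.
1829: Saturday (−1)
1828: Friday (−1)
1827: Wednesday (−2)
1826: Tuesday (−1)
1825: Monday (−1)
1824: Sunday (−1)
1823: Friday (−2)
1822: Thursday (−1)
28 November falls on a Thursday in 1822.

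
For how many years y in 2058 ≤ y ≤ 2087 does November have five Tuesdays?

8

November has 30 days; it has five Tuesdays when Tuesday falls among the first (month-length − 28) days — i.e. when November 1 is one of Tuesday/Monday.
November 1 by year: 2058:Fri 2059:Sat 2060:Mon✓ 2061:Tue✓ 2062:Wed 2063:Thu 2064:Sat 2065:Sun 2066:Mon✓ 2067:Tue✓ 2068:Thu 2069:Fri 2070:Sat 2071:Sun 2072:Tue✓ 2073:Wed 2074:Thu 2075:Fri 2076:Sun 2077:Mon✓ 2078:Tue✓ 2079:Wed 2080:Fri 2081:Sat 2082:Sun 2083:Mon✓ 2084:Wed 2085:Thu 2086:Fri 2087:Sat
Years with five Tuesdays: 2060, 2061, 2066, 2067, 2072, 2077, 2078, 2083 → 8.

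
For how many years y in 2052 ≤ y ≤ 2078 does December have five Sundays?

December has 31 days; it has five Sundays when Sunday falls among the first (month-length − 28) days — i.e. when December 1 is one of Sunday/Saturday/Friday.
December 1 by year: 2052:Sun✓ 2053:Mon 2054:Tue 2055:Wed 2056:Fri✓ 2057:Sat✓ 2058:Sun✓ 2059:Mon 2060:Wed 2061:Thu 2062:Fri✓ 2063:Sat✓ 2064:Mon 2065:Tue 2066:Wed 2067:Thu 2068:Sat✓ 2069:Sun✓ 2070:Mon 2071:Tue 2072:Thu 2073:Fri✓ 2074:Sat✓ 2075:Sun✓ 2076:Tue 2077:Wed 2078:Thu
Years with five Sundays: 2052, 2056, 2057, 2058, 2062, 2063, 2068, 2069, 2073, 2074, 2075 → 11.

11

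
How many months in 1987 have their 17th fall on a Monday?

Check the 17th of each month of 1987: Jan 17: Sat, Feb 17: Tue, Mar 17: Tue, Apr 17: Fri, May 17: Sun, Jun 17: Wed, Jul 17: Fri, Aug 17: Mon, Sep 17: Thu, Oct 17: Sat, Nov 17: Tue, Dec 17: Thu.
Monday occurs in August — 1 month.

1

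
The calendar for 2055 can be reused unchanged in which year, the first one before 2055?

Two years share a calendar iff Jan 1 falls on the same weekday and both are leap or both are common. 2055: Jan 1 is Friday, common year.
2054: Jan 1 Thursday, common
2053: Jan 1 Wednesday, common
2052: Jan 1 Monday, leap
2051: Jan 1 Sunday, common
2050: Jan 1 Saturday, common
2049: Jan 1 Friday, common
2049 matches on both conditions.

2049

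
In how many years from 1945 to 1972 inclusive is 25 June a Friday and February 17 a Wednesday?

3

Check each year's weekday for 25 June and February 17:
  1945: Mon/Sat  1946: Tue/Sun  1947: Wed/Mon  1948: Fri/Tue  1949: Sat/Thu  1950: Sun/Fri  1951: Mon/Sat  1952: Wed/Sun  1953: Thu/Tue  1954: Fri/Wed ✓  1955: Sat/Thu  1956: Mon/Fri  1957: Tue/Sun  1958: Wed/Mon  1959: Thu/Tue  1960: Sat/Wed  1961: Sun/Fri  1962: Mon/Sat  1963: Tue/Sun  1964: Thu/Mon  1965: Fri/Wed ✓  1966: Sat/Thu  1967: Sun/Fri  1968: Tue/Sat  1969: Wed/Mon  1970: Thu/Tue  1971: Fri/Wed ✓  1972: Sun/Thu
Both conditions hold in: 1954, 1965, 1971 — 3.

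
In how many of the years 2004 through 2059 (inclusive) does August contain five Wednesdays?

24

August has 31 days; it has five Wednesdays when Wednesday falls among the first (month-length − 28) days — i.e. when August 1 is one of Wednesday/Tuesday/Monday.
August 1 by year: 2004:Sun 2005:Mon✓ 2006:Tue✓ 2007:Wed✓ 2008:Fri 2009:Sat 2010:Sun 2011:Mon✓ 2012:Wed✓ 2013:Thu 2014:Fri 2015:Sat 2016:Mon✓ 2017:Tue✓ 2018:Wed✓ …(26 more)… 2045:Tue✓ 2046:Wed✓ 2047:Thu 2048:Sat 2049:Sun 2050:Mon✓ 2051:Tue✓ 2052:Thu 2053:Fri 2054:Sat 2055:Sun 2056:Tue✓ 2057:Wed✓ 2058:Thu 2059:Fri
Years with five Wednesdays: 2005, 2006, 2007, 2011, 2012, 2016, 2017, 2018, 2022, 2023, 2028, 2029, 2033, 2034, 2035, 2039, 2040, 2044, 2045, 2046, 2050, 2051, 2056, 2057 → 24.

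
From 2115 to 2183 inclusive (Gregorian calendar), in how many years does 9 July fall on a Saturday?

9

Track 9 July's weekday year by year (advancing +1, or +2 across a Feb 29):
  2115: Tue  2116: Thu (+2)  2117: Fri (+1)  2118: Sat (+1) ✓  2119: Sun (+1)
  2120: Tue (+2)  2121: Wed (+1)  2122: Thu (+1)  2123: Fri (+1)  2124: Sun (+2)
  2125: Mon (+1)  2126: Tue (+1)  2127: Wed (+1)  2128: Fri (+2)  … (41 more years) …
  2170: Mon (+1)  2171: Tue (+1)  2172: Thu (+2)  2173: Fri (+1)  2174: Sat (+1) ✓
  2175: Sun (+1)  2176: Tue (+2)  2177: Wed (+1)  2178: Thu (+1)  2179: Fri (+1)
  2180: Sun (+2)  2181: Mon (+1)  2182: Tue (+1)  2183: Wed (+1)
Saturday years: 2118, 2129, 2135, 2140, 2146, 2157, 2163, 2168, 2174 — 9 in total.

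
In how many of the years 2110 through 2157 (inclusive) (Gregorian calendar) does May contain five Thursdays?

20

May has 31 days; it has five Thursdays when Thursday falls among the first (month-length − 28) days — i.e. when May 1 is one of Thursday/Wednesday/Tuesday.
May 1 by year: 2110:Thu✓ 2111:Fri 2112:Sun 2113:Mon 2114:Tue✓ 2115:Wed✓ 2116:Fri 2117:Sat 2118:Sun 2119:Mon 2120:Wed✓ 2121:Thu✓ 2122:Fri 2123:Sat 2124:Mon …(18 more)… 2143:Wed✓ 2144:Fri 2145:Sat 2146:Sun 2147:Mon 2148:Wed✓ 2149:Thu✓ 2150:Fri 2151:Sat 2152:Mon 2153:Tue✓ 2154:Wed✓ 2155:Thu✓ 2156:Sat 2157:Sun
Years with five Thursdays: 2110, 2114, 2115, 2120, 2121, 2125, 2126, 2127, 2131, 2132, 2136, 2137, 2138, 2142, 2143, 2148, 2149, 2153, 2154, 2155 → 20.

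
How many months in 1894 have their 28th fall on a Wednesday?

Check the 28th of each month of 1894: Jan 28: Sun, Feb 28: Wed, Mar 28: Wed, Apr 28: Sat, May 28: Mon, Jun 28: Thu, Jul 28: Sat, Aug 28: Tue, Sep 28: Fri, Oct 28: Sun, Nov 28: Wed, Dec 28: Fri.
Wednesday occurs in February, March, November — 3 months.

3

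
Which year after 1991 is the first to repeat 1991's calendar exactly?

2002

Two years share a calendar iff Jan 1 falls on the same weekday and both are leap or both are common. 1991: Jan 1 is Tuesday, common year.
1992: Jan 1 Wednesday, leap
1993: Jan 1 Friday, common
1994: Jan 1 Saturday, common
1995: Jan 1 Sunday, common
1996: Jan 1 Monday, leap
1997: Jan 1 Wednesday, common
1998: Jan 1 Thursday, common
1999: Jan 1 Friday, common
2000: Jan 1 Saturday, leap
2001: Jan 1 Monday, common
2002: Jan 1 Tuesday, common
2002 matches on both conditions.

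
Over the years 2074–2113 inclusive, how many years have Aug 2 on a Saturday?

6

Track Aug 2's weekday year by year (advancing +1, or +2 across a Feb 29):
  2074: Thu  2075: Fri (+1)  2076: Sun (+2)  2077: Mon (+1)  2078: Tue (+1)
  2079: Wed (+1)  2080: Fri (+2)  2081: Sat (+1) ✓  2082: Sun (+1)  2083: Mon (+1)
  2084: Wed (+2)  2085: Thu (+1)  2086: Fri (+1)  2087: Sat (+1) ✓  … (12 more years) …
  2100: Mon (+1)  2101: Tue (+1)  2102: Wed (+1)  2103: Thu (+1)  2104: Sat (+2) ✓
  2105: Sun (+1)  2106: Mon (+1)  2107: Tue (+1)  2108: Thu (+2)  2109: Fri (+1)
  2110: Sat (+1) ✓  2111: Sun (+1)  2112: Tue (+2)  2113: Wed (+1)
Saturday years: 2081, 2087, 2092, 2098, 2104, 2110 — 6 in total.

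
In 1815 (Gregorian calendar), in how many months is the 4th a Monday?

Check the 4th of each month of 1815: Jan 4: Wed, Feb 4: Sat, Mar 4: Sat, Apr 4: Tue, May 4: Thu, Jun 4: Sun, Jul 4: Tue, Aug 4: Fri, Sep 4: Mon, Oct 4: Wed, Nov 4: Sat, Dec 4: Mon.
Monday occurs in September, December — 2 months.

2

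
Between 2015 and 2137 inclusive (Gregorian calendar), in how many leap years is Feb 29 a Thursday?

Leap years in 2015–2137: 30 of them.
Feb 29 weekday advances by 5 (mod 7) from one leap year to the next four years later (or differs when a century non-leap intervenes).
Leap-day weekdays: 2016:Mon 2020:Sat 2024:Thu✓ 2028:Tue 2032:Sun 2036:Fri 2040:Wed 2044:Mon 2048:Sat 2052:Thu✓ 2056:Tue 2060:Sun 2064:Fri …(4 more)… 2084:Tue 2088:Sun 2092:Fri 2096:Wed 2104:Fri 2108:Wed 2112:Mon 2116:Sat 2120:Thu✓ 2124:Tue 2128:Sun 2132:Fri 2136:Wed
Thursday: 2024, 2052, 2080, 2120 → 4.

4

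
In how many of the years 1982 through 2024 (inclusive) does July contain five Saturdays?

July has 31 days; it has five Saturdays when Saturday falls among the first (month-length − 28) days — i.e. when July 1 is one of Saturday/Friday/Thursday.
July 1 by year: 1982:Thu✓ 1983:Fri✓ 1984:Sun 1985:Mon 1986:Tue 1987:Wed 1988:Fri✓ 1989:Sat✓ 1990:Sun 1991:Mon 1992:Wed 1993:Thu✓ 1994:Fri✓ 1995:Sat✓ 1996:Mon …(13 more)… 2010:Thu✓ 2011:Fri✓ 2012:Sun 2013:Mon 2014:Tue 2015:Wed 2016:Fri✓ 2017:Sat✓ 2018:Sun 2019:Mon 2020:Wed 2021:Thu✓ 2022:Fri✓ 2023:Sat✓ 2024:Mon
Years with five Saturdays: 1982, 1983, 1988, 1989, 1993, 1994, 1995, 1999, 2000, 2004, 2005, 2006, 2010, 2011, 2016, 2017, 2021, 2022, 2023 → 19.

19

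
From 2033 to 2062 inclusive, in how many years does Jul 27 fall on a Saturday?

Track Jul 27's weekday year by year (advancing +1, or +2 across a Feb 29):
  2033: Wed  2034: Thu (+1)  2035: Fri (+1)  2036: Sun (+2)  2037: Mon (+1)
  2038: Tue (+1)  2039: Wed (+1)  2040: Fri (+2)  2041: Sat (+1) ✓  2042: Sun (+1)
  2043: Mon (+1)  2044: Wed (+2)  2045: Thu (+1)  2046: Fri (+1)  2047: Sat (+1) ✓
  2048: Mon (+2)  2049: Tue (+1)  2050: Wed (+1)  2051: Thu (+1)  2052: Sat (+2) ✓
  2053: Sun (+1)  2054: Mon (+1)  2055: Tue (+1)  2056: Thu (+2)  2057: Fri (+1)
  2058: Sat (+1) ✓  2059: Sun (+1)  2060: Tue (+2)  2061: Wed (+1)  2062: Thu (+1)
Saturday years: 2041, 2047, 2052, 2058 — 4 in total.

4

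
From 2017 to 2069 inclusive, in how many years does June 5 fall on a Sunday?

7

Track June 5's weekday year by year (advancing +1, or +2 across a Feb 29):
  2017: Mon  2018: Tue (+1)  2019: Wed (+1)  2020: Fri (+2)  2021: Sat (+1)
  2022: Sun (+1) ✓  2023: Mon (+1)  2024: Wed (+2)  2025: Thu (+1)  2026: Fri (+1)
  2027: Sat (+1)  2028: Mon (+2)  2029: Tue (+1)  2030: Wed (+1)  … (25 more years) …
  2056: Mon (+2)  2057: Tue (+1)  2058: Wed (+1)  2059: Thu (+1)  2060: Sat (+2)
  2061: Sun (+1) ✓  2062: Mon (+1)  2063: Tue (+1)  2064: Thu (+2)  2065: Fri (+1)
  2066: Sat (+1)  2067: Sun (+1) ✓  2068: Tue (+2)  2069: Wed (+1)
Sunday years: 2022, 2033, 2039, 2044, 2050, 2061, 2067 — 7 in total.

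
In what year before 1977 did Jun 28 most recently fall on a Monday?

From one year to the next, a fixed date's weekday advances by 1, or by 2 when a Feb 29 lies between the two dates.
1977: June 28 is Tuesday.
1976: Monday (−1)
Jun 28 falls on a Monday in 1976.

1976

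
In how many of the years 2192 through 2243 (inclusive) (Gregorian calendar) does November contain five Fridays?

November has 30 days; it has five Fridays when Friday falls among the first (month-length − 28) days — i.e. when November 1 is one of Friday/Thursday.
November 1 by year: 2192:Thu✓ 2193:Fri✓ 2194:Sat 2195:Sun 2196:Tue 2197:Wed 2198:Thu✓ 2199:Fri✓ 2200:Sat 2201:Sun 2202:Mon 2203:Tue 2204:Thu✓ 2205:Fri✓ 2206:Sat …(22 more)… 2229:Sun 2230:Mon 2231:Tue 2232:Thu✓ 2233:Fri✓ 2234:Sat 2235:Sun 2236:Tue 2237:Wed 2238:Thu✓ 2239:Fri✓ 2240:Sun 2241:Mon 2242:Tue 2243:Wed
Years with five Fridays: 2192, 2193, 2198, 2199, 2204, 2205, 2210, 2211, 2216, 2221, 2222, 2227, 2232, 2233, 2238, 2239 → 16.

16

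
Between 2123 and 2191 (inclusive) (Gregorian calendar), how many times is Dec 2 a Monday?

Track Dec 2's weekday year by year (advancing +1, or +2 across a Feb 29):
  2123: Thu  2124: Sat (+2)  2125: Sun (+1)  2126: Mon (+1) ✓  2127: Tue (+1)
  2128: Thu (+2)  2129: Fri (+1)  2130: Sat (+1)  2131: Sun (+1)  2132: Tue (+2)
  2133: Wed (+1)  2134: Thu (+1)  2135: Fri (+1)  2136: Sun (+2)  … (41 more years) …
  2178: Wed (+1)  2179: Thu (+1)  2180: Sat (+2)  2181: Sun (+1)  2182: Mon (+1) ✓
  2183: Tue (+1)  2184: Thu (+2)  2185: Fri (+1)  2186: Sat (+1)  2187: Sun (+1)
  2188: Tue (+2)  2189: Wed (+1)  2190: Thu (+1)  2191: Fri (+1)
Monday years: 2126, 2137, 2143, 2148, 2154, 2165, 2171, 2176, 2182 — 9 in total.

9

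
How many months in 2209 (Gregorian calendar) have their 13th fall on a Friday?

Check the 13th of each month of 2209: Jan 13: Fri, Feb 13: Mon, Mar 13: Mon, Apr 13: Thu, May 13: Sat, Jun 13: Tue, Jul 13: Thu, Aug 13: Sun, Sep 13: Wed, Oct 13: Fri, Nov 13: Mon, Dec 13: Wed.
Friday occurs in January, October — 2 months.

2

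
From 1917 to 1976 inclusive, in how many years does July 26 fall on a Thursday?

Track July 26's weekday year by year (advancing +1, or +2 across a Feb 29):
  1917: Thu ✓  1918: Fri (+1)  1919: Sat (+1)  1920: Mon (+2)  1921: Tue (+1)
  1922: Wed (+1)  1923: Thu (+1) ✓  1924: Sat (+2)  1925: Sun (+1)  1926: Mon (+1)
  1927: Tue (+1)  1928: Thu (+2) ✓  1929: Fri (+1)  1930: Sat (+1)  … (32 more years) …
  1963: Fri (+1)  1964: Sun (+2)  1965: Mon (+1)  1966: Tue (+1)  1967: Wed (+1)
  1968: Fri (+2)  1969: Sat (+1)  1970: Sun (+1)  1971: Mon (+1)  1972: Wed (+2)
  1973: Thu (+1) ✓  1974: Fri (+1)  1975: Sat (+1)  1976: Mon (+2)
Thursday years: 1917, 1923, 1928, 1934, 1945, 1951, 1956, 1962, 1973 — 9 in total.

9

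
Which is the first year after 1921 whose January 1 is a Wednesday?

1930

Jan 1 advances by 2 weekdays after a leap year and by 1 after a common year.
1921: Jan 1 is Saturday.
1922: Sunday
1923: Monday
1924: Tuesday (leap)
1925: Thursday
1926: Friday
1927: Saturday
1928: Sunday (leap)
1929: Tuesday
1930: Wednesday
1930 begins on a Wednesday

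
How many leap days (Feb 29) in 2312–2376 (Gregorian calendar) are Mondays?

Leap years in 2312–2376: 17 of them.
Feb 29 weekday advances by 5 (mod 7) from one leap year to the next four years later (or differs when a century non-leap intervenes).
Leap-day weekdays: 2312:Thu 2316:Tue 2320:Sun 2324:Fri 2328:Wed 2332:Mon✓ 2336:Sat 2340:Thu 2344:Tue 2348:Sun 2352:Fri 2356:Wed 2360:Mon✓ 2364:Sat 2368:Thu 2372:Tue 2376:Sun
Monday: 2332, 2360 → 2.

2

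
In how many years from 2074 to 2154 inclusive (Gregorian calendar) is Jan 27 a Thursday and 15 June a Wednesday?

Check each year's weekday for Jan 27 and 15 June:
  2074: Sat/Fri  2075: Sun/Sat  2076: Mon/Mon  2077: Wed/Tue  2078: Thu/Wed ✓  2079: Fri/Thu  2080: Sat/Sat  2081: Mon/Sun  2082: Tue/Mon  2083: Wed/Tue  2084: Thu/Thu  2085: Sat/Fri  2086: Sun/Sat  2087: Mon/Sun  …(53 more)…  2141: Fri/Thu  2142: Sat/Fri  2143: Sun/Sat  2144: Mon/Mon  2145: Wed/Tue  2146: Thu/Wed ✓  2147: Fri/Thu  2148: Sat/Sat  2149: Mon/Sun  2150: Tue/Mon  2151: Wed/Tue  2152: Thu/Thu  2153: Sat/Fri  2154: Sun/Sat
Both conditions hold in: 2078, 2089, 2095, 2101, 2107, 2118, 2129, 2135, 2146 — 9.

9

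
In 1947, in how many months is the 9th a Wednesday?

2

Check the 9th of each month of 1947: Jan 9: Thu, Feb 9: Sun, Mar 9: Sun, Apr 9: Wed, May 9: Fri, Jun 9: Mon, Jul 9: Wed, Aug 9: Sat, Sep 9: Tue, Oct 9: Thu, Nov 9: Sun, Dec 9: Tue.
Wednesday occurs in April, July — 2 months.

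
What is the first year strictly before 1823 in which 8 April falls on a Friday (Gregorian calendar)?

From one year to the next, a fixed date's weekday advances by 1, or by 2 when a Feb 29 lies between the two dates.
1823: April 8 is Tuesday.
1822: Monday (−1)
1821: Sunday (−1)
1820: Saturday (−1)
1819: Thursday (−2)
1818: Wednesday (−1)
1817: Tuesday (−1)
1816: Monday (−1)
1815: Saturday (−2)
1814: Friday (−1)
8 April falls on a Friday in 1814.

1814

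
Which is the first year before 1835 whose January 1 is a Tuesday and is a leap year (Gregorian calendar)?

Jan 1 advances by 2 weekdays after a leap year and by 1 after a common year.
1835: Jan 1 is Thursday.
1834: Wednesday
1833: Tuesday
1832: Sunday (leap)
1831: Saturday
1830: Friday
1829: Thursday
1828: Tuesday (leap)
1828 begins on a Tuesday and is a leap year.

1828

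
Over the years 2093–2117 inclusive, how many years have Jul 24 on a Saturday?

Track Jul 24's weekday year by year (advancing +1, or +2 across a Feb 29):
  2093: Fri  2094: Sat (+1) ✓  2095: Sun (+1)  2096: Tue (+2)  2097: Wed (+1)
  2098: Thu (+1)  2099: Fri (+1)  2100: Sat (+1) ✓  2101: Sun (+1)  2102: Mon (+1)
  2103: Tue (+1)  2104: Thu (+2)  2105: Fri (+1)  2106: Sat (+1) ✓  2107: Sun (+1)
  2108: Tue (+2)  2109: Wed (+1)  2110: Thu (+1)  2111: Fri (+1)  2112: Sun (+2)
  2113: Mon (+1)  2114: Tue (+1)  2115: Wed (+1)  2116: Fri (+2)  2117: Sat (+1) ✓
Saturday years: 2094, 2100, 2106, 2117 — 4 in total.

4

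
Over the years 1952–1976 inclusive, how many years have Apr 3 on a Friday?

Track Apr 3's weekday year by year (advancing +1, or +2 across a Feb 29):
  1952: Thu  1953: Fri (+1) ✓  1954: Sat (+1)  1955: Sun (+1)  1956: Tue (+2)
  1957: Wed (+1)  1958: Thu (+1)  1959: Fri (+1) ✓  1960: Sun (+2)  1961: Mon (+1)
  1962: Tue (+1)  1963: Wed (+1)  1964: Fri (+2) ✓  1965: Sat (+1)  1966: Sun (+1)
  1967: Mon (+1)  1968: Wed (+2)  1969: Thu (+1)  1970: Fri (+1) ✓  1971: Sat (+1)
  1972: Mon (+2)  1973: Tue (+1)  1974: Wed (+1)  1975: Thu (+1)  1976: Sat (+2)
Friday years: 1953, 1959, 1964, 1970 — 4 in total.

4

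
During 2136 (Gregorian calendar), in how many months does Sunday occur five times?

5

A month of length L has five Sundays iff its first Sunday is on day ≤ L−28 (so day 1–3 in a 31-day month, 1–2 in a 30-day month, day 1 in a leap February).
Checking each month of 2136: Jan starts Sun (31d) ✓; Feb starts Wed (29d); Mar starts Thu (31d); Apr starts Sun (30d) ✓; May starts Tue (31d); Jun starts Fri (30d); Jul starts Sun (31d) ✓; Aug starts Wed (31d); Sep starts Sat (30d) ✓; Oct starts Mon (31d); Nov starts Thu (30d); Dec starts Sat (31d) ✓.
Five-Sunday months: January, April, July, September, December → 5.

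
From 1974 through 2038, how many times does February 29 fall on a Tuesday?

2

Leap years in 1974–2038: 16 of them.
Feb 29 weekday advances by 5 (mod 7) from one leap year to the next four years later (or differs when a century non-leap intervenes).
Leap-day weekdays: 1976:Sun 1980:Fri 1984:Wed 1988:Mon 1992:Sat 1996:Thu 2000:Tue✓ 2004:Sun 2008:Fri 2012:Wed 2016:Mon 2020:Sat 2024:Thu 2028:Tue✓ 2032:Sun 2036:Fri
Tuesday: 2000, 2028 → 2.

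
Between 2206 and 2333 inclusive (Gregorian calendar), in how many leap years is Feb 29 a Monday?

6

Leap years in 2206–2333: 31 of them.
Feb 29 weekday advances by 5 (mod 7) from one leap year to the next four years later (or differs when a century non-leap intervenes).
Leap-day weekdays: 2208:Mon✓ 2212:Sat 2216:Thu 2220:Tue 2224:Sun 2228:Fri 2232:Wed 2236:Mon✓ 2240:Sat 2244:Thu 2248:Tue 2252:Sun 2256:Fri …(5 more)… 2280:Sun 2284:Fri 2288:Wed 2292:Mon✓ 2296:Sat 2304:Mon✓ 2308:Sat 2312:Thu 2316:Tue 2320:Sun 2324:Fri 2328:Wed 2332:Mon✓
Monday: 2208, 2236, 2264, 2292, 2304, 2332 → 6.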